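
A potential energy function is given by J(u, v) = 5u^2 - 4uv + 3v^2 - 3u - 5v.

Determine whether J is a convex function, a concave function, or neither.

convex

J is quadratic, so its Hessian is the constant matrix H = [[10, -4], [-4, 6]].
det(H) = 44, tr(H) = 16.
det(H) > 0 and tr(H) > 0, so H is positive definite everywhere: convex.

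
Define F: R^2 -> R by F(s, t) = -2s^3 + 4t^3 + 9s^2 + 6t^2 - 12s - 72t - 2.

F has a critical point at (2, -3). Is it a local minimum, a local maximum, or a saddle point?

local maximum

The mixed partial ∂²F/∂s∂t is 0, so the Hessian at any point is diag(F_ss, F_tt) = diag(6(-2s + 3), 12(2t + 1)).
At (2, -3): H = diag(-6, -60).
Both eigenvalues are negative, so H is negative definite: a local maximum.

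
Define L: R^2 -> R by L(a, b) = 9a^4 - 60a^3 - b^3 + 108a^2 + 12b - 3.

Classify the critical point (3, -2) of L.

local minimum

The mixed partial ∂²L/∂a∂b is 0, so the Hessian at any point is diag(L_aa, L_bb) = diag(36(3a^2 - 10a + 6), -6b).
At (3, -2): H = diag(108, 12).
Both eigenvalues are positive, so H is positive definite: a local minimum.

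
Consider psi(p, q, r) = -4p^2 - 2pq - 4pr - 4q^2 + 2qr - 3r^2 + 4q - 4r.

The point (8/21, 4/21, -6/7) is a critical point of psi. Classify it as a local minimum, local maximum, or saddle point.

local maximum

The Hessian is constant: H = [[-8, -2, -4], [-2, -8, 2], [-4, 2, -6]].
Leading principal minors: Δ₁ = -8, Δ₂ = 60, Δ₃ = -168.
The minors alternate sign starting negative (−, +, −), so H is negative definite: a local maximum.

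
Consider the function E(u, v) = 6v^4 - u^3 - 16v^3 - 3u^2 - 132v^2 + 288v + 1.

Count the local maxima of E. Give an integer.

E separates as a function of u plus a function of v, so ∇E=0 decouples.
∂E/∂u = -3u(u + 2) = 0 at u ∈ {-2, 0}; ∂E/∂v = 24(v - 4)(v - 1)(v + 3) = 0 at v ∈ {-3, 1, 4}.
The Hessian is diagonal: diag(E_uu, E_vv). Second derivatives: E_uu(-2)=6, E_uu(0)=-6; E_vv(-3)=672, E_vv(1)=-288, E_vv(4)=504.
Local maxima occur where both diagonal entries negative: (0, 1). Count: 1.

1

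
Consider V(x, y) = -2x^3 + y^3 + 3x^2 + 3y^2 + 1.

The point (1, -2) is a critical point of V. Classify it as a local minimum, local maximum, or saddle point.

local maximum

The mixed partial ∂²V/∂x∂y is 0, so the Hessian at any point is diag(V_xx, V_yy) = diag(6(-2x + 1), 6(y + 1)).
At (1, -2): H = diag(-6, -6).
Both eigenvalues are negative, so H is negative definite: a local maximum.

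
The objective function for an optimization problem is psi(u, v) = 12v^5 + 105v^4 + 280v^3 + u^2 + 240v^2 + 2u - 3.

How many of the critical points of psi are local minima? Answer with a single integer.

psi separates as a function of u plus a function of v, so ∇psi=0 decouples.
∂psi/∂u = 2(u + 1) = 0 at u ∈ {-1}; ∂psi/∂v = 60v(v + 1)(v + 2)(v + 4) = 0 at v ∈ {-4, -2, -1, 0}.
The Hessian is diagonal: diag(psi_uu, psi_vv). Second derivatives: psi_uu(-1)=2; psi_vv(-4)=-1440, psi_vv(-2)=240, psi_vv(-1)=-180, psi_vv(0)=480.
Local minima occur where both diagonal entries positive: (-1, -2), (-1, 0). Count: 2.

2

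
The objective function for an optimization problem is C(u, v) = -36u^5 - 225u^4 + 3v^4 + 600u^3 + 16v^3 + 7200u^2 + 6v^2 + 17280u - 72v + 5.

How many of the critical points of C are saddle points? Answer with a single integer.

C separates as a function of u plus a function of v, so ∇C=0 decouples.
∂C/∂u = -180(u - 4)(u + 2)(u + 3)(u + 4) = 0 at u ∈ {-4, -3, -2, 4}; ∂C/∂v = 12(v - 1)(v + 2)(v + 3) = 0 at v ∈ {-3, -2, 1}.
The Hessian is diagonal: diag(C_uu, C_vv). Second derivatives: C_uu(-4)=2880, C_uu(-3)=-1260, C_uu(-2)=2160, C_uu(4)=-60480; C_vv(-3)=48, C_vv(-2)=-36, C_vv(1)=144.
Saddle points occur where the two diagonal entries have opposite signs: (-4, -2), (-3, -3), (-3, 1), (-2, -2), (4, -3), (4, 1). Count: 6.

6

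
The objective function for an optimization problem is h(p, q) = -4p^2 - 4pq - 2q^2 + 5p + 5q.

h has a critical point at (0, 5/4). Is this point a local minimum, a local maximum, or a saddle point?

local maximum

The Hessian of h is constant: H = [[-8, -4], [-4, -4]].
det(H) = (-8)·(-4) − (-4)² = 16.
det(H) > 0 and tr(H) = -12 < 0, so H is negative definite and the point is a local maximum.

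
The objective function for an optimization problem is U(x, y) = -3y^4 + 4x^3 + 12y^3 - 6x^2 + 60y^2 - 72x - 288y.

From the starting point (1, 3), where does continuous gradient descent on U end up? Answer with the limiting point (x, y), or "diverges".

(3, 2)

U is separable, so gradient descent decouples: x follows -∂U/∂x, y follows -∂U/∂y.
∂U/∂x = 12(x - 3)(x + 2); at x=1 this is -72, so x increases.
∂U/∂y = -12(y - 4)(y - 2)(y + 3); at y=3 this is 72, so y decreases.
x converges to its nearest critical value 3 (a local min of the x-part); y converges to 2. The iterate converges to (3, 2).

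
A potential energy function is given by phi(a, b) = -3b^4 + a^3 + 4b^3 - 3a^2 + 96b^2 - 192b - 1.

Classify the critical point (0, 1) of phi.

The mixed partial ∂²phi/∂a∂b is 0, so the Hessian at any point is diag(phi_aa, phi_bb) = diag(6(a - 1), 12(-3b^2 + 2b + 16)).
At (0, 1): H = diag(-6, 180).
The eigenvalues have opposite signs, so H is indefinite: a saddle point.

saddle point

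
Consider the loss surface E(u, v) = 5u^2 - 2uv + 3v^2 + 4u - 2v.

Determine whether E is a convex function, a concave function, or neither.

E is quadratic, so its Hessian is the constant matrix H = [[10, -2], [-2, 6]].
det(H) = 56, tr(H) = 16.
det(H) > 0 and tr(H) > 0, so H is positive definite everywhere: convex.

convex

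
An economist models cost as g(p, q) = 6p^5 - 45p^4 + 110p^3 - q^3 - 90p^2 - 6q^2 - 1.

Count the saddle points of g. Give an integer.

g separates as a function of p plus a function of q, so ∇g=0 decouples.
∂g/∂p = 30p(p - 3)(p - 2)(p - 1) = 0 at p ∈ {0, 1, 2, 3}; ∂g/∂q = -3q(q + 4) = 0 at q ∈ {-4, 0}.
The Hessian is diagonal: diag(g_pp, g_qq). Second derivatives: g_pp(0)=-180, g_pp(1)=60, g_pp(2)=-60, g_pp(3)=180; g_qq(-4)=12, g_qq(0)=-12.
Saddle points occur where the two diagonal entries have opposite signs: (0, -4), (1, 0), (2, -4), (3, 0). Count: 4.

4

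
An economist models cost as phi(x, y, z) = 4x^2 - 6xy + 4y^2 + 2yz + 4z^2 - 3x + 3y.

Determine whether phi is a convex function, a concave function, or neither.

convex

phi is quadratic, so its Hessian is the constant matrix H = [[8, -6, 0], [-6, 8, 2], [0, 2, 8]].
Leading principal minors: 8, 28, 192.
All positive ⇒ H ≻ 0 ⇒ convex.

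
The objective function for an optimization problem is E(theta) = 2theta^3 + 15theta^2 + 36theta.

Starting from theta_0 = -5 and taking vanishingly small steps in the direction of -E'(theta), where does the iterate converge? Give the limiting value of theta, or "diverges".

E'(theta) = 6(theta + 2)(theta + 3), so E'(-5) = 36.
Gradient descent moves in the -E' direction, i.e. theta is decreasing.
There is no critical point below theta=-5, and E' keeps the same sign, so the iterate runs off to −∞.

diverges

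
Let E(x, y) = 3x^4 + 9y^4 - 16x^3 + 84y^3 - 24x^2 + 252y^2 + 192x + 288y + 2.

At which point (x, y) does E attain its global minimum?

(-2, -4)

E(x,y) separates as P(x) + Q(y) + 2, so its minimum is min P + min Q + 2.
P'(x) = 12(x - 4)(x - 2)(x + 2) vanishes at x ∈ {-2, 2, 4}; Q'(y) = 36(y + 1)(y + 2)(y + 4) vanishes at y ∈ {-4, -2, -1}.
Local minima of P (where P''>0): P(-2)=-304, P(4)=128. Local minima of Q: Q(-4)=-192, Q(-1)=-111.
So the global minimum of E is P(-2) + Q(-4) + 2 = -304 − 192 + 2 = -494, attained at (-2, -4).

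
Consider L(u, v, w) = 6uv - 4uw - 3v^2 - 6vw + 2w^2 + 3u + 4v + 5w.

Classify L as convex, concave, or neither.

L is quadratic, so its Hessian is the constant matrix H = [[0, 6, -4], [6, -6, -6], [-4, -6, 4]].
Leading principal minors: 0, -36, 240.
Neither pattern holds ⇒ H is indefinite ⇒ neither convex nor concave.

neither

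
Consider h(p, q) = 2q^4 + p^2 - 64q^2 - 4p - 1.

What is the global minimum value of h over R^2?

h(p,q) separates as A(p) + B(q) − 1, so its minimum is min A + min B − 1.
A'(p) = 2p - 4 vanishes at p ∈ {2}; B'(q) = 8q(q - 4)(q + 4) vanishes at q ∈ {-4, 0, 4}.
Local minima of A (where A''>0): A(2)=-4. Local minima of B: B(-4)=-512, B(4)=-512.
So the global minimum of h is A(2) + B(-4) − 1 = -4 − 512 − 1 = -517, attained at (2, -4).

-517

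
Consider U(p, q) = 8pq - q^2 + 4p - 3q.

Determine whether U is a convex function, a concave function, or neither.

U is quadratic, so its Hessian is the constant matrix H = [[0, 8], [8, -2]].
det(H) = -64, tr(H) = -2.
det(H) < 0, so H is indefinite: neither convex nor concave.

neither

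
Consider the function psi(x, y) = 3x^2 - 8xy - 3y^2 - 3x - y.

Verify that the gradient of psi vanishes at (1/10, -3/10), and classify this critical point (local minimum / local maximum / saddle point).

saddle point

∇psi = (6x - 8y - 3, -8x - 6y - 1); substituting (1/10, -3/10) gives ∇psi = (0, 0), so (1/10, -3/10) is indeed a critical point.
The Hessian of psi is constant: H = [[6, -8], [-8, -6]].
det(H) = 6·(-6) − (-8)² = -100.
Since det(H) < 0, H is indefinite and the critical point is a saddle point.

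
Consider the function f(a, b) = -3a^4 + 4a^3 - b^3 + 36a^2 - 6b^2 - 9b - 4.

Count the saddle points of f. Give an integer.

3

f separates as a function of a plus a function of b, so ∇f=0 decouples.
∂f/∂a = -12a(a - 3)(a + 2) = 0 at a ∈ {-2, 0, 3}; ∂f/∂b = -3(b + 1)(b + 3) = 0 at b ∈ {-3, -1}.
The Hessian is diagonal: diag(f_aa, f_bb). Second derivatives: f_aa(-2)=-120, f_aa(0)=72, f_aa(3)=-180; f_bb(-3)=6, f_bb(-1)=-6.
Saddle points occur where the two diagonal entries have opposite signs: (-2, -3), (0, -1), (3, -3). Count: 3.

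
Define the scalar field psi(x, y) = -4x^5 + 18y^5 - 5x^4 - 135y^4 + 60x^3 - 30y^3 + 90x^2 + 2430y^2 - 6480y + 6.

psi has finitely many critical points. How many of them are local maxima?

psi separates as a function of x plus a function of y, so ∇psi=0 decouples.
∂psi/∂x = -20x(x - 3)(x + 1)(x + 3) = 0 at x ∈ {-3, -1, 0, 3}; ∂psi/∂y = 90(y - 4)(y - 3)(y - 2)(y + 3) = 0 at y ∈ {-3, 2, 3, 4}.
The Hessian is diagonal: diag(psi_xx, psi_yy). Second derivatives: psi_xx(-3)=720, psi_xx(-1)=-160, psi_xx(0)=180, psi_xx(3)=-1440; psi_yy(-3)=-18900, psi_yy(2)=900, psi_yy(3)=-540, psi_yy(4)=1260.
Local maxima occur where both diagonal entries negative: (-1, -3), (-1, 3), (3, -3), (3, 3). Count: 4.

4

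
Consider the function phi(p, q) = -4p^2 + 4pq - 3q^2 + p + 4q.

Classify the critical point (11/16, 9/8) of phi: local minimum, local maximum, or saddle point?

The Hessian of phi is constant: H = [[-8, 4], [4, -6]].
det(H) = (-8)·(-6) − 4² = 32.
det(H) > 0 and tr(H) = -14 < 0, so H is negative definite and the point is a local maximum.

local maximum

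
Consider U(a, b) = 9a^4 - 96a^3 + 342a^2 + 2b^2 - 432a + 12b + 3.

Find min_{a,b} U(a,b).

-192

U(a,b) separates as P(a) + Q(b) + 3, so its minimum is min P + min Q + 3.
P'(a) = 36(a - 4)(a - 3)(a - 1) vanishes at a ∈ {1, 3, 4}; Q'(b) = 4b + 12 vanishes at b ∈ {-3}.
Local minima of P (where P''>0): P(1)=-177, P(4)=-96. Local minima of Q: Q(-3)=-18.
So the global minimum of U is P(1) + Q(-3) + 3 = -177 − 18 + 3 = -192, attained at (1, -3).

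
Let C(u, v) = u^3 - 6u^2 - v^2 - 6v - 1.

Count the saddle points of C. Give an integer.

1

C separates as a function of u plus a function of v, so ∇C=0 decouples.
∂C/∂u = 3u(u - 4) = 0 at u ∈ {0, 4}; ∂C/∂v = -2(v + 3) = 0 at v ∈ {-3}.
The Hessian is diagonal: diag(C_uu, C_vv). Second derivatives: C_uu(0)=-12, C_uu(4)=12; C_vv(-3)=-2.
Saddle points occur where the two diagonal entries have opposite signs: (4, -3). Count: 1.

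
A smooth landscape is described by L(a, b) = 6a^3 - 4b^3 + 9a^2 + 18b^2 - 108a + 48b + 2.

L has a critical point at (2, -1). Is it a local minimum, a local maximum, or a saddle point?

local minimum

The mixed partial ∂²L/∂a∂b is 0, so the Hessian at any point is diag(L_aa, L_bb) = diag(18(2a + 1), 12(-2b + 3)).
At (2, -1): H = diag(90, 60).
Both eigenvalues are positive, so H is positive definite: a local minimum.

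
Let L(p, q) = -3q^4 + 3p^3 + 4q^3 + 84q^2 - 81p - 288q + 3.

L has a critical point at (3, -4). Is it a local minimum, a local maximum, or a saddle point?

The mixed partial ∂²L/∂p∂q is 0, so the Hessian at any point is diag(L_pp, L_qq) = diag(18p, 12(-3q^2 + 2q + 14)).
At (3, -4): H = diag(54, -504).
The eigenvalues have opposite signs, so H is indefinite: a saddle point.

saddle point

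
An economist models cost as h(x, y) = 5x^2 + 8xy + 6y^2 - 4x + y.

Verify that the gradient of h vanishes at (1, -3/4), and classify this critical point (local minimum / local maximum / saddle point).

local minimum

∇h = (10x + 8y - 4, 8x + 12y + 1); substituting (1, -3/4) gives ∇h = (0, 0), so (1, -3/4) is indeed a critical point.
The Hessian of h is constant: H = [[10, 8], [8, 12]].
det(H) = 10·12 − 8² = 56.
det(H) > 0 and tr(H) = 22 > 0, so H is positive definite and the point is a local minimum.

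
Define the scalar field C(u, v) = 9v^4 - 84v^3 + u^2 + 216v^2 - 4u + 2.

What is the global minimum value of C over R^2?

C(u,v) separates as P(u) + Q(v) + 2, so its minimum is min P + min Q + 2.
P'(u) = 2u - 4 vanishes at u ∈ {2}; Q'(v) = 36v(v - 4)(v - 3) vanishes at v ∈ {0, 3, 4}.
Local minima of P (where P''>0): P(2)=-4. Local minima of Q: Q(0)=0, Q(4)=384.
So the global minimum of C is P(2) + Q(0) + 2 = -4 + 0 + 2 = -2, attained at (2, 0).

-2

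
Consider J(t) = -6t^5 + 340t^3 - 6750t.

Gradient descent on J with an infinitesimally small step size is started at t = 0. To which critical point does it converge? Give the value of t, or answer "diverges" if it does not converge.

3

J'(t) = -30(t - 5)(t - 3)(t + 3)(t + 5), so J'(0) = -6750.
Gradient descent moves in the -J' direction, i.e. t is increasing.
The nearest critical point in that direction is t = 3, where J'' = 2880 > 0 (a local minimum). The iterate converges there.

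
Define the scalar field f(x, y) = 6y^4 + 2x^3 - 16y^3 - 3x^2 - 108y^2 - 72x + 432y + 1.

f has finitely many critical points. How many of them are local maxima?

1

f separates as a function of x plus a function of y, so ∇f=0 decouples.
∂f/∂x = 6(x - 4)(x + 3) = 0 at x ∈ {-3, 4}; ∂f/∂y = 24(y - 3)(y - 2)(y + 3) = 0 at y ∈ {-3, 2, 3}.
The Hessian is diagonal: diag(f_xx, f_yy). Second derivatives: f_xx(-3)=-42, f_xx(4)=42; f_yy(-3)=720, f_yy(2)=-120, f_yy(3)=144.
Local maxima occur where both diagonal entries negative: (-3, 2). Count: 1.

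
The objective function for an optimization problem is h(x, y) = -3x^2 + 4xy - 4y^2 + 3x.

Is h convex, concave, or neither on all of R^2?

concave

h is quadratic, so its Hessian is the constant matrix H = [[-6, 4], [4, -8]].
det(H) = 32, tr(H) = -14.
det(H) > 0 and tr(H) < 0, so H is negative definite everywhere: concave.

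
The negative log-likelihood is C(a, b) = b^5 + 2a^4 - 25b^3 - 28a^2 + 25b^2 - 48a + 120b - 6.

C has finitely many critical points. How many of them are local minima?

4

C separates as a function of a plus a function of b, so ∇C=0 decouples.
∂C/∂a = 8(a - 3)(a + 1)(a + 2) = 0 at a ∈ {-2, -1, 3}; ∂C/∂b = 5(b - 3)(b - 2)(b + 1)(b + 4) = 0 at b ∈ {-4, -1, 2, 3}.
The Hessian is diagonal: diag(C_aa, C_bb). Second derivatives: C_aa(-2)=40, C_aa(-1)=-32, C_aa(3)=160; C_bb(-4)=-630, C_bb(-1)=180, C_bb(2)=-90, C_bb(3)=140.
Local minima occur where both diagonal entries positive: (-2, -1), (-2, 3), (3, -1), (3, 3). Count: 4.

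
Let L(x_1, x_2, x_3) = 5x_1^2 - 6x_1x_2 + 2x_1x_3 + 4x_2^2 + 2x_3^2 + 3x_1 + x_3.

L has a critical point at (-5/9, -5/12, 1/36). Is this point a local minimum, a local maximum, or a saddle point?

The Hessian is constant: H = [[10, -6, 2], [-6, 8, 0], [2, 0, 4]].
Leading principal minors: Δ₁ = 10, Δ₂ = 44, Δ₃ = 144.
All leading minors are positive, so H is positive definite: a local minimum.

local minimum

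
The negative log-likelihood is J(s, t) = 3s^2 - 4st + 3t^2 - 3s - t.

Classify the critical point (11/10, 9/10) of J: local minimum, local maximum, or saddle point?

The Hessian of J is constant: H = [[6, -4], [-4, 6]].
det(H) = 6·6 − (-4)² = 20.
det(H) > 0 and tr(H) = 12 > 0, so H is positive definite and the point is a local minimum.

local minimum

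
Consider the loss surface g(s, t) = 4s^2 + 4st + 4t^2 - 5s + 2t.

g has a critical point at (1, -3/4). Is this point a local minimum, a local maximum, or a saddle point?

local minimum

The Hessian of g is constant: H = [[8, 4], [4, 8]].
det(H) = 8·8 − 4² = 48.
det(H) > 0 and tr(H) = 16 > 0, so H is positive definite and the point is a local minimum.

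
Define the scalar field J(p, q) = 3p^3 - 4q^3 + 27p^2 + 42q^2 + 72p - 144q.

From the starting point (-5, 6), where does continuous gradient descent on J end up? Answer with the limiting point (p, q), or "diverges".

diverges

J is separable, so gradient descent decouples: p follows -∂J/∂p, q follows -∂J/∂q.
∂J/∂p = 9(p + 2)(p + 4); at p=-5 this is 27, so p decreases.
∂J/∂q = -12(q - 4)(q - 3); at q=6 this is -72, so q increases.
The p-coordinate has no critical point in that direction and runs off to infinity.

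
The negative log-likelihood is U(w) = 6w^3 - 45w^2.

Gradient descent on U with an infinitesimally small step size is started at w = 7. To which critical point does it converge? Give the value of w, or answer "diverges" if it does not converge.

U'(w) = 18w(w - 5), so U'(7) = 252.
Gradient descent moves in the -U' direction, i.e. w is decreasing.
The nearest critical point in that direction is w = 5, where U'' = 90 > 0 (a local minimum). The iterate converges there.

5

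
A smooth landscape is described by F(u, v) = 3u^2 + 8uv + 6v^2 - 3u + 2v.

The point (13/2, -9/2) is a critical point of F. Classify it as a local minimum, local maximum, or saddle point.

The Hessian of F is constant: H = [[6, 8], [8, 12]].
det(H) = 6·12 − 8² = 8.
det(H) > 0 and tr(H) = 18 > 0, so H is positive definite and the point is a local minimum.

local minimum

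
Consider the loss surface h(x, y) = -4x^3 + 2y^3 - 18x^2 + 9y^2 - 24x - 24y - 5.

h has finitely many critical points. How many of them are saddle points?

2

h separates as a function of x plus a function of y, so ∇h=0 decouples.
∂h/∂x = -12(x + 1)(x + 2) = 0 at x ∈ {-2, -1}; ∂h/∂y = 6(y - 1)(y + 4) = 0 at y ∈ {-4, 1}.
The Hessian is diagonal: diag(h_xx, h_yy). Second derivatives: h_xx(-2)=12, h_xx(-1)=-12; h_yy(-4)=-30, h_yy(1)=30.
Saddle points occur where the two diagonal entries have opposite signs: (-2, -4), (-1, 1). Count: 2.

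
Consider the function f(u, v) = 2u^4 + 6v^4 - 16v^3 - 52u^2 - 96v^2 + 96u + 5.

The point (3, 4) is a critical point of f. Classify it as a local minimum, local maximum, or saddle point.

local minimum

The mixed partial ∂²f/∂u∂v is 0, so the Hessian at any point is diag(f_uu, f_vv) = diag(8(3u^2 - 13), 24(3v^2 - 4v - 8)).
At (3, 4): H = diag(112, 576).
Both eigenvalues are positive, so H is positive definite: a local minimum.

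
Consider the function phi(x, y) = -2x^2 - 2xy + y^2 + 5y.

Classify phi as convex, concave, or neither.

phi is quadratic, so its Hessian is the constant matrix H = [[-4, -2], [-2, 2]].
det(H) = -12, tr(H) = -2.
det(H) < 0, so H is indefinite: neither convex nor concave.

neither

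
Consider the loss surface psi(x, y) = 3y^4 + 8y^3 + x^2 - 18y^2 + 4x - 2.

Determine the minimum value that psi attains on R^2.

psi(x,y) separates as P(x) + Q(y) − 2, so its minimum is min P + min Q − 2.
P'(x) = 2x + 4 vanishes at x ∈ {-2}; Q'(y) = 12y(y - 1)(y + 3) vanishes at y ∈ {-3, 0, 1}.
Local minima of P (where P''>0): P(-2)=-4. Local minima of Q: Q(-3)=-135, Q(1)=-7.
So the global minimum of psi is P(-2) + Q(-3) − 2 = -4 − 135 − 2 = -141, attained at (-2, -3).

-141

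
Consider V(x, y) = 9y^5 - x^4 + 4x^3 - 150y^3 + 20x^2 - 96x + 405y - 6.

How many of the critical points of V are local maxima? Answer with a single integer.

V separates as a function of x plus a function of y, so ∇V=0 decouples.
∂V/∂x = -4(x - 4)(x - 2)(x + 3) = 0 at x ∈ {-3, 2, 4}; ∂V/∂y = 45(y - 3)(y - 1)(y + 1)(y + 3) = 0 at y ∈ {-3, -1, 1, 3}.
The Hessian is diagonal: diag(V_xx, V_yy). Second derivatives: V_xx(-3)=-140, V_xx(2)=40, V_xx(4)=-56; V_yy(-3)=-2160, V_yy(-1)=720, V_yy(1)=-720, V_yy(3)=2160.
Local maxima occur where both diagonal entries negative: (-3, -3), (-3, 1), (4, -3), (4, 1). Count: 4.

4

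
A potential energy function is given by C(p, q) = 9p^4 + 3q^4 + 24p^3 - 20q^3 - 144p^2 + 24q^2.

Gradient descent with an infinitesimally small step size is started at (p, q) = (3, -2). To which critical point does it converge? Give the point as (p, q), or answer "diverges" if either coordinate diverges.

C is separable, so gradient descent decouples: p follows -∂C/∂p, q follows -∂C/∂q.
∂C/∂p = 36p(p - 2)(p + 4); at p=3 this is 756, so p decreases.
∂C/∂q = 12q(q - 4)(q - 1); at q=-2 this is -432, so q increases.
p converges to its nearest critical value 2 (a local min of the p-part); q converges to 0. The iterate converges to (2, 0).

(2, 0)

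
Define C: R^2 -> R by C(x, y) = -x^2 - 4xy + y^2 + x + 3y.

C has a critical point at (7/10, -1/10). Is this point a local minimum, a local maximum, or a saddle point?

The Hessian of C is constant: H = [[-2, -4], [-4, 2]].
det(H) = (-2)·2 − (-4)² = -20.
Since det(H) < 0, H is indefinite and the critical point is a saddle point.

saddle point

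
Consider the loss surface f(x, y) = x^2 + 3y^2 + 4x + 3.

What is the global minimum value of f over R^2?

-1

f(x,y) separates as P(x) + Q(y) + 3, so its minimum is min P + min Q + 3.
P'(x) = 2x + 4 vanishes at x ∈ {-2}; Q'(y) = 6y vanishes at y ∈ {0}.
Local minima of P (where P''>0): P(-2)=-4. Local minima of Q: Q(0)=0.
So the global minimum of f is P(-2) + Q(0) + 3 = -4 + 0 + 3 = -1, attained at (-2, 0).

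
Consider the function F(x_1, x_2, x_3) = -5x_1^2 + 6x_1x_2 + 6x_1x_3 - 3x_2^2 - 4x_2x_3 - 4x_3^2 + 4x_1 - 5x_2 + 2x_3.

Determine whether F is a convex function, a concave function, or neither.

concave

F is quadratic, so its Hessian is the constant matrix H = [[-10, 6, 6], [6, -6, -4], [6, -4, -8]].
Leading principal minors: -10, 24, -104.
Signs alternate −, +, − ⇒ H ≺ 0 ⇒ concave.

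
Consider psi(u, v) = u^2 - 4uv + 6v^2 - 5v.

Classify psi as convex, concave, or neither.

psi is quadratic, so its Hessian is the constant matrix H = [[2, -4], [-4, 12]].
det(H) = 8, tr(H) = 14.
det(H) > 0 and tr(H) > 0, so H is positive definite everywhere: convex.

convex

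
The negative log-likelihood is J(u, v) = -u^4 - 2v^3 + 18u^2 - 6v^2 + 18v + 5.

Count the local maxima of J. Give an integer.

2

J separates as a function of u plus a function of v, so ∇J=0 decouples.
∂J/∂u = -4u(u - 3)(u + 3) = 0 at u ∈ {-3, 0, 3}; ∂J/∂v = -6(v - 1)(v + 3) = 0 at v ∈ {-3, 1}.
The Hessian is diagonal: diag(J_uu, J_vv). Second derivatives: J_uu(-3)=-72, J_uu(0)=36, J_uu(3)=-72; J_vv(-3)=24, J_vv(1)=-24.
Local maxima occur where both diagonal entries negative: (-3, 1), (3, 1). Count: 2.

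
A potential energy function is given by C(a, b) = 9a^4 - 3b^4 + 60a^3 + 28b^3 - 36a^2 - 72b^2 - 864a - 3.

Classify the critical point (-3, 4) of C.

local maximum

The mixed partial ∂²C/∂a∂b is 0, so the Hessian at any point is diag(C_aa, C_bb) = diag(36(3a^2 + 10a - 2), 12(-3b^2 + 14b - 12)).
At (-3, 4): H = diag(-180, -48).
Both eigenvalues are negative, so H is negative definite: a local maximum.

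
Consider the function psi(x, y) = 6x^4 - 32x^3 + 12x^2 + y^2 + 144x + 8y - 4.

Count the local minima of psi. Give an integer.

psi separates as a function of x plus a function of y, so ∇psi=0 decouples.
∂psi/∂x = 24(x - 3)(x - 2)(x + 1) = 0 at x ∈ {-1, 2, 3}; ∂psi/∂y = 2(y + 4) = 0 at y ∈ {-4}.
The Hessian is diagonal: diag(psi_xx, psi_yy). Second derivatives: psi_xx(-1)=288, psi_xx(2)=-72, psi_xx(3)=96; psi_yy(-4)=2.
Local minima occur where both diagonal entries positive: (-1, -4), (3, -4). Count: 2.

2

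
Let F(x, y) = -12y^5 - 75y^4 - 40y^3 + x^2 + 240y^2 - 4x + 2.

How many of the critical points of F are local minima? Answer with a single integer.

F separates as a function of x plus a function of y, so ∇F=0 decouples.
∂F/∂x = 2(x - 2) = 0 at x ∈ {2}; ∂F/∂y = -60y(y - 1)(y + 2)(y + 4) = 0 at y ∈ {-4, -2, 0, 1}.
The Hessian is diagonal: diag(F_xx, F_yy). Second derivatives: F_xx(2)=2; F_yy(-4)=2400, F_yy(-2)=-720, F_yy(0)=480, F_yy(1)=-900.
Local minima occur where both diagonal entries positive: (2, -4), (2, 0). Count: 2.

2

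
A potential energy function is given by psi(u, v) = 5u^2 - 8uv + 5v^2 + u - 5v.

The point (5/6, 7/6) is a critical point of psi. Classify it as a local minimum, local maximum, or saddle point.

The Hessian of psi is constant: H = [[10, -8], [-8, 10]].
det(H) = 10·10 − (-8)² = 36.
det(H) > 0 and tr(H) = 20 > 0, so H is positive definite and the point is a local minimum.

local minimum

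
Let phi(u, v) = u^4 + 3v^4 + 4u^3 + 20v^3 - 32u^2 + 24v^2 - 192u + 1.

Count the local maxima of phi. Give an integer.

phi separates as a function of u plus a function of v, so ∇phi=0 decouples.
∂phi/∂u = 4(u - 4)(u + 3)(u + 4) = 0 at u ∈ {-4, -3, 4}; ∂phi/∂v = 12v(v + 1)(v + 4) = 0 at v ∈ {-4, -1, 0}.
The Hessian is diagonal: diag(phi_uu, phi_vv). Second derivatives: phi_uu(-4)=32, phi_uu(-3)=-28, phi_uu(4)=224; phi_vv(-4)=144, phi_vv(-1)=-36, phi_vv(0)=48.
Local maxima occur where both diagonal entries negative: (-3, -1). Count: 1.

1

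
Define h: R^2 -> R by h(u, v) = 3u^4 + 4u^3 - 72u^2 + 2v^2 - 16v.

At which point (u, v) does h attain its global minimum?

h(u,v) separates as P(u) + Q(v), so its minimum is min P + min Q.
P'(u) = 12u(u - 3)(u + 4) vanishes at u ∈ {-4, 0, 3}; Q'(v) = 4v - 16 vanishes at v ∈ {4}.
Local minima of P (where P''>0): P(-4)=-640, P(3)=-297. Local minima of Q: Q(4)=-32.
So the global minimum of h is P(-4) + Q(4) = -640 − 32 = -672, attained at (-4, 4).

(-4, 4)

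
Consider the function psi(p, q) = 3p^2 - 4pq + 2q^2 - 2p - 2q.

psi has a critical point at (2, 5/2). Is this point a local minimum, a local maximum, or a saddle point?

The Hessian of psi is constant: H = [[6, -4], [-4, 4]].
det(H) = 6·4 − (-4)² = 8.
det(H) > 0 and tr(H) = 10 > 0, so H is positive definite and the point is a local minimum.

local minimum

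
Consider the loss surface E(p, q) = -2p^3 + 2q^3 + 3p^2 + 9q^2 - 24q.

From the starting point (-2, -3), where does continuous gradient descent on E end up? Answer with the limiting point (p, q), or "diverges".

(0, 1)

E is separable, so gradient descent decouples: p follows -∂E/∂p, q follows -∂E/∂q.
∂E/∂p = -6p(p - 1); at p=-2 this is -36, so p increases.
∂E/∂q = 6(q - 1)(q + 4); at q=-3 this is -24, so q increases.
p converges to its nearest critical value 0 (a local min of the p-part); q converges to 1. The iterate converges to (0, 1).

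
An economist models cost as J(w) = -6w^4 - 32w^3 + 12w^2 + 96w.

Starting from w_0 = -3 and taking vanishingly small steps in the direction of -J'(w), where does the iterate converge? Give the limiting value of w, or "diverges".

-1

J'(w) = -24(w - 1)(w + 1)(w + 4), so J'(-3) = -192.
Gradient descent moves in the -J' direction, i.e. w is increasing.
The nearest critical point in that direction is w = -1, where J'' = 144 > 0 (a local minimum). The iterate converges there.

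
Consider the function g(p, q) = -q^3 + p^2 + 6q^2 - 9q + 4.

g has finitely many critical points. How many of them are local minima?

1

g separates as a function of p plus a function of q, so ∇g=0 decouples.
∂g/∂p = 2p = 0 at p ∈ {0}; ∂g/∂q = -3(q - 3)(q - 1) = 0 at q ∈ {1, 3}.
The Hessian is diagonal: diag(g_pp, g_qq). Second derivatives: g_pp(0)=2; g_qq(1)=6, g_qq(3)=-6.
Local minima occur where both diagonal entries positive: (0, 1). Count: 1.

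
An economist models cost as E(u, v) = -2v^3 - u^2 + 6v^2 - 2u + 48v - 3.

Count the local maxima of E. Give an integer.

1

E separates as a function of u plus a function of v, so ∇E=0 decouples.
∂E/∂u = -2(u + 1) = 0 at u ∈ {-1}; ∂E/∂v = -6(v - 4)(v + 2) = 0 at v ∈ {-2, 4}.
The Hessian is diagonal: diag(E_uu, E_vv). Second derivatives: E_uu(-1)=-2; E_vv(-2)=36, E_vv(4)=-36.
Local maxima occur where both diagonal entries negative: (-1, 4). Count: 1.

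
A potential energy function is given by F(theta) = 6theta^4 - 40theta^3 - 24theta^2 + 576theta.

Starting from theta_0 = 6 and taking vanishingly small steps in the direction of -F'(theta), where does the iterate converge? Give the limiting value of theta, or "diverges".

F'(theta) = 24(theta - 4)(theta - 3)(theta + 2), so F'(6) = 1152.
Gradient descent moves in the -F' direction, i.e. theta is decreasing.
The nearest critical point in that direction is theta = 4, where F'' = 144 > 0 (a local minimum). The iterate converges there.

4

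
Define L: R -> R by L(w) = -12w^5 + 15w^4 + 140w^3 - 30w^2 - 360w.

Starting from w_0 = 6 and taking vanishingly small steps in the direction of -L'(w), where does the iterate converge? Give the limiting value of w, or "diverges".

L'(w) = -60(w - 3)(w - 1)(w + 1)(w + 2), so L'(6) = -50400.
Gradient descent moves in the -L' direction, i.e. w is increasing.
There is no critical point above w=6, and L' keeps the same sign, so the iterate runs off to +∞.

diverges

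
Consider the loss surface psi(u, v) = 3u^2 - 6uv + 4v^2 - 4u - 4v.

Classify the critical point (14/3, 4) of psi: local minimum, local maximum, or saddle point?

local minimum

The Hessian of psi is constant: H = [[6, -6], [-6, 8]].
det(H) = 6·8 − (-6)² = 12.
det(H) > 0 and tr(H) = 14 > 0, so H is positive definite and the point is a local minimum.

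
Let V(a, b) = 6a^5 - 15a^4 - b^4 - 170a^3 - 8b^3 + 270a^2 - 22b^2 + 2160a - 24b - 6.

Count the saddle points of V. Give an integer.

6

V separates as a function of a plus a function of b, so ∇V=0 decouples.
∂V/∂a = 30(a - 4)(a - 3)(a + 2)(a + 3) = 0 at a ∈ {-3, -2, 3, 4}; ∂V/∂b = -4(b + 1)(b + 2)(b + 3) = 0 at b ∈ {-3, -2, -1}.
The Hessian is diagonal: diag(V_aa, V_bb). Second derivatives: V_aa(-3)=-1260, V_aa(-2)=900, V_aa(3)=-900, V_aa(4)=1260; V_bb(-3)=-8, V_bb(-2)=4, V_bb(-1)=-8.
Saddle points occur where the two diagonal entries have opposite signs: (-3, -2), (-2, -3), (-2, -1), (3, -2), (4, -3), (4, -1). Count: 6.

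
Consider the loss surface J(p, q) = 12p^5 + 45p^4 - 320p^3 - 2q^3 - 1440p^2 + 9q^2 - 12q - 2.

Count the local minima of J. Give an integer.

J separates as a function of p plus a function of q, so ∇J=0 decouples.
∂J/∂p = 60p(p - 4)(p + 3)(p + 4) = 0 at p ∈ {-4, -3, 0, 4}; ∂J/∂q = -6(q - 2)(q - 1) = 0 at q ∈ {1, 2}.
The Hessian is diagonal: diag(J_pp, J_qq). Second derivatives: J_pp(-4)=-1920, J_pp(-3)=1260, J_pp(0)=-2880, J_pp(4)=13440; J_qq(1)=6, J_qq(2)=-6.
Local minima occur where both diagonal entries positive: (-3, 1), (4, 1). Count: 2.

2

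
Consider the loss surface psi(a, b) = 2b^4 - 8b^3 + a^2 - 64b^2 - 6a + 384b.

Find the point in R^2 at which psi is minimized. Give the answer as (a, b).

(3, -4)

psi(a,b) separates as P(a) + Q(b), so its minimum is min P + min Q.
P'(a) = 2a - 6 vanishes at a ∈ {3}; Q'(b) = 8(b - 4)(b - 3)(b + 4) vanishes at b ∈ {-4, 3, 4}.
Local minima of P (where P''>0): P(3)=-9. Local minima of Q: Q(-4)=-1536, Q(4)=512.
So the global minimum of psi is P(3) + Q(-4) = -9 − 1536 = -1545, attained at (3, -4).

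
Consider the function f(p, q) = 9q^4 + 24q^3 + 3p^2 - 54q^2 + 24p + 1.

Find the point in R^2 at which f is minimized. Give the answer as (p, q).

f(p,q) separates as A(p) + B(q) + 1, so its minimum is min A + min B + 1.
A'(p) = 6p + 24 vanishes at p ∈ {-4}; B'(q) = 36q(q - 1)(q + 3) vanishes at q ∈ {-3, 0, 1}.
Local minima of A (where A''>0): A(-4)=-48. Local minima of B: B(-3)=-405, B(1)=-21.
So the global minimum of f is A(-4) + B(-3) + 1 = -48 − 405 + 1 = -452, attained at (-4, -3).

(-4, -3)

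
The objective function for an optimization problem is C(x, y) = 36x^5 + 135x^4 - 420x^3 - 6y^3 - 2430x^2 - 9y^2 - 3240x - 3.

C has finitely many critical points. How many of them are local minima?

2

C separates as a function of x plus a function of y, so ∇C=0 decouples.
∂C/∂x = 180(x - 3)(x + 1)(x + 2)(x + 3) = 0 at x ∈ {-3, -2, -1, 3}; ∂C/∂y = -18y(y + 1) = 0 at y ∈ {-1, 0}.
The Hessian is diagonal: diag(C_xx, C_yy). Second derivatives: C_xx(-3)=-2160, C_xx(-2)=900, C_xx(-1)=-1440, C_xx(3)=21600; C_yy(-1)=18, C_yy(0)=-18.
Local minima occur where both diagonal entries positive: (-2, -1), (3, -1). Count: 2.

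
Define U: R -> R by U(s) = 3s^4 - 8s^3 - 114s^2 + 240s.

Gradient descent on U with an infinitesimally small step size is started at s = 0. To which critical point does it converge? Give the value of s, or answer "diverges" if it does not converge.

U'(s) = 12(s - 5)(s - 1)(s + 4), so U'(0) = 240.
Gradient descent moves in the -U' direction, i.e. s is decreasing.
The nearest critical point in that direction is s = -4, where U'' = 540 > 0 (a local minimum). The iterate converges there.

-4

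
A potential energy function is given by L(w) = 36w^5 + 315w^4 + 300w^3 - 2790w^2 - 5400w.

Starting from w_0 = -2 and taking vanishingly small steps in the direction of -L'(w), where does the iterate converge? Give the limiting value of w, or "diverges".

L'(w) = 180(w - 2)(w + 1)(w + 3)(w + 5), so L'(-2) = 2160.
Gradient descent moves in the -L' direction, i.e. w is decreasing.
The nearest critical point in that direction is w = -3, where L'' = 3600 > 0 (a local minimum). The iterate converges there.

-3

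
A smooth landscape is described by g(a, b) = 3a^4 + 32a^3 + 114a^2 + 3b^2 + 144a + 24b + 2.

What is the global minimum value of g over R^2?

-105

g(a,b) separates as P(a) + Q(b) + 2, so its minimum is min P + min Q + 2.
P'(a) = 12(a + 1)(a + 3)(a + 4) vanishes at a ∈ {-4, -3, -1}; Q'(b) = 6b + 24 vanishes at b ∈ {-4}.
Local minima of P (where P''>0): P(-4)=-32, P(-1)=-59. Local minima of Q: Q(-4)=-48.
So the global minimum of g is P(-1) + Q(-4) + 2 = -59 − 48 + 2 = -105, attained at (-1, -4).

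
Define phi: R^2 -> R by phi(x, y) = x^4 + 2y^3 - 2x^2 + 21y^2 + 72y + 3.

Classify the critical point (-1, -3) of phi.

The mixed partial ∂²phi/∂x∂y is 0, so the Hessian at any point is diag(phi_xx, phi_yy) = diag(4(3x^2 - 1), 6(2y + 7)).
At (-1, -3): H = diag(8, 6).
Both eigenvalues are positive, so H is positive definite: a local minimum.

local minimum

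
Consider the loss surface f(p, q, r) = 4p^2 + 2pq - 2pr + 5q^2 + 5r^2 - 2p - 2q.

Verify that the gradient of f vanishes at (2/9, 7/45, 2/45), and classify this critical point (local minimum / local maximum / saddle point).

∇f = (8p + 2q - 2r - 2, 2p + 10q - 2, -2p + 10r); substituting (2/9, 7/45, 2/45) gives ∇f = (0, 0, 0), so (2/9, 7/45, 2/45) is indeed a critical point.
The Hessian is constant: H = [[8, 2, -2], [2, 10, 0], [-2, 0, 10]].
Leading principal minors: Δ₁ = 8, Δ₂ = 76, Δ₃ = 720.
All leading minors are positive, so H is positive definite: a local minimum.

local minimum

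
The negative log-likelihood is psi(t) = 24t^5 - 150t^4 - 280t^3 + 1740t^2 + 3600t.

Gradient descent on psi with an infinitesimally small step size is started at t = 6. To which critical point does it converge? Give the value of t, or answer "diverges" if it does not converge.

psi'(t) = 120(t - 5)(t - 3)(t + 1)(t + 2), so psi'(6) = 20160.
Gradient descent moves in the -psi' direction, i.e. t is decreasing.
The nearest critical point in that direction is t = 5, where psi'' = 10080 > 0 (a local minimum). The iterate converges there.

5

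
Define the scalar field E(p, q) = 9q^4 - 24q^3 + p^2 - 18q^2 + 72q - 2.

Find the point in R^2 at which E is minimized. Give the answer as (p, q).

(0, -1)

E(p,q) separates as A(p) + B(q) − 2, so its minimum is min A + min B − 2.
A'(p) = 2p vanishes at p ∈ {0}; B'(q) = 36(q - 2)(q - 1)(q + 1) vanishes at q ∈ {-1, 1, 2}.
Local minima of A (where A''>0): A(0)=0. Local minima of B: B(-1)=-57, B(2)=24.
So the global minimum of E is A(0) + B(-1) − 2 = 0 − 57 − 2 = -59, attained at (0, -1).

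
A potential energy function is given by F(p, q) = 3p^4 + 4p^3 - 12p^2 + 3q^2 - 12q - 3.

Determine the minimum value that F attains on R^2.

-47

F(p,q) separates as A(p) + B(q) − 3, so its minimum is min A + min B − 3.
A'(p) = 12p(p - 1)(p + 2) vanishes at p ∈ {-2, 0, 1}; B'(q) = 6q - 12 vanishes at q ∈ {2}.
Local minima of A (where A''>0): A(-2)=-32, A(1)=-5. Local minima of B: B(2)=-12.
So the global minimum of F is A(-2) + B(2) − 3 = -32 − 12 − 3 = -47, attained at (-2, 2).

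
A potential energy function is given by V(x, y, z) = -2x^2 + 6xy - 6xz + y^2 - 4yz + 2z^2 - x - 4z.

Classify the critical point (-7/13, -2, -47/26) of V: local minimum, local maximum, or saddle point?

saddle point

The Hessian is constant: H = [[-4, 6, -6], [6, 2, -4], [-6, -4, 4]].
Leading principal minors: Δ₁ = -4, Δ₂ = -44, Δ₃ = 104.
The minors fit neither the all-positive nor the alternating-sign pattern, so H is indefinite: a saddle point.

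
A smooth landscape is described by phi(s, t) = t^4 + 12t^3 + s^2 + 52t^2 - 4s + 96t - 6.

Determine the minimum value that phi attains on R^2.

phi(s,t) separates as P(s) + Q(t) − 6, so its minimum is min P + min Q − 6.
P'(s) = 2s - 4 vanishes at s ∈ {2}; Q'(t) = 4(t + 2)(t + 3)(t + 4) vanishes at t ∈ {-4, -3, -2}.
Local minima of P (where P''>0): P(2)=-4. Local minima of Q: Q(-4)=-64, Q(-2)=-64.
So the global minimum of phi is P(2) + Q(-4) − 6 = -4 − 64 − 6 = -74, attained at (2, -4).

-74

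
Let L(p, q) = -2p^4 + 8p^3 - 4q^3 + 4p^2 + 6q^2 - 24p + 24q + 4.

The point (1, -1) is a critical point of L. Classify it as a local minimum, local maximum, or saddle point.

The mixed partial ∂²L/∂p∂q is 0, so the Hessian at any point is diag(L_pp, L_qq) = diag(8(-3p^2 + 6p + 1), 12(-2q + 1)).
At (1, -1): H = diag(32, 36).
Both eigenvalues are positive, so H is positive definite: a local minimum.

local minimum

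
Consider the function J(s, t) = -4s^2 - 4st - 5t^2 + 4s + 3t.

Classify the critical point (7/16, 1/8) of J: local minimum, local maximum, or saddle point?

The Hessian of J is constant: H = [[-8, -4], [-4, -10]].
det(H) = (-8)·(-10) − (-4)² = 64.
det(H) > 0 and tr(H) = -18 < 0, so H is negative definite and the point is a local maximum.

local maximum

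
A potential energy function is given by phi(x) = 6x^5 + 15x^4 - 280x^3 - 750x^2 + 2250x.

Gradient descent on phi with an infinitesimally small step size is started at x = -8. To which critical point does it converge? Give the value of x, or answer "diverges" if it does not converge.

diverges

phi'(x) = 30(x - 5)(x - 1)(x + 3)(x + 5), so phi'(-8) = 52650.
Gradient descent moves in the -phi' direction, i.e. x is decreasing.
There is no critical point below x=-8, and phi' keeps the same sign, so the iterate runs off to −∞.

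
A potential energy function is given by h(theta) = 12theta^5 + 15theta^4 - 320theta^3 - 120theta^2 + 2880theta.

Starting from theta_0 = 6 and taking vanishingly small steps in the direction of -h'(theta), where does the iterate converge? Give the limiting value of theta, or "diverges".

3

h'(theta) = 60(theta - 3)(theta - 2)(theta + 2)(theta + 4), so h'(6) = 57600.
Gradient descent moves in the -h' direction, i.e. theta is decreasing.
The nearest critical point in that direction is theta = 3, where h'' = 2100 > 0 (a local minimum). The iterate converges there.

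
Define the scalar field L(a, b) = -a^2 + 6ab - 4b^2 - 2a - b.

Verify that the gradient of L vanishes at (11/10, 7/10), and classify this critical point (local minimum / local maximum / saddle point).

∇L = (-2a + 6b - 2, 6a - 8b - 1); substituting (11/10, 7/10) gives ∇L = (0, 0), so (11/10, 7/10) is indeed a critical point.
The Hessian of L is constant: H = [[-2, 6], [6, -8]].
det(H) = (-2)·(-8) − 6² = -20.
Since det(H) < 0, H is indefinite and the critical point is a saddle point.

saddle point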